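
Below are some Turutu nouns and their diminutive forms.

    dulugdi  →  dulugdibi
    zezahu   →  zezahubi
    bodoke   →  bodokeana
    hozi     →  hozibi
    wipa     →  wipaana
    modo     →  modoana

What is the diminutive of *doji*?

dojibi

Looking at the last vowel of each stem: -bi when the last vowel of the stem is a high vowel (*dulugdi*, *zezahu*, *hozi*); -ana when the last vowel of the stem is a non-high vowel (*bodoke*, *wipa*, *modo*).
*doji*: last vowel = /i/, a high vowel → -bi → *dojibi*.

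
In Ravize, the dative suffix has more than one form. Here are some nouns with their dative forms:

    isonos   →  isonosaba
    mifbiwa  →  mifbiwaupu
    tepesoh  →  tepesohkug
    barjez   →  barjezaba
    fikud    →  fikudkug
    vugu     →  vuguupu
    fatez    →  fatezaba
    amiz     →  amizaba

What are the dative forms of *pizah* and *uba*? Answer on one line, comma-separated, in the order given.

pizahkug, ubaupu

The pattern is sibilance of the final sound: -aba when the stem ends in a sibilant (*isonos*, *barjez*, *fatez*, *amiz*); -kug when the stem ends in a non-sibilant consonant (*tepesoh*, *fikud*); -upu when the stem ends in a vowel (*mifbiwa*, *vugu*).
Since the final sound of *pizah* is /h/ (a non-sibilant consonant), it takes -kug, giving *pizahkug*.
The final sound of *uba* is /a/, which is a vowel, so the suffix is -upu, giving *ubaupu*.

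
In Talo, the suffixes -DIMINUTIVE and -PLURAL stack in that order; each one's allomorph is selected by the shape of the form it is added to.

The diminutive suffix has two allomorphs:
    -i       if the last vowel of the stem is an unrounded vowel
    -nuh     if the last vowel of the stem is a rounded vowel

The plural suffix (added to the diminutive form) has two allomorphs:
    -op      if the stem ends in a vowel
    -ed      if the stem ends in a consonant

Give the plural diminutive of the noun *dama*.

damaiop

The last vowel of *dama* is /a/, which is an unrounded vowel, so the diminutive suffix is -i, giving *damai*.
The final sound of the diminutive form *damai* is /i/, which is a vowel, so the plural suffix is -op, giving *damaiop*.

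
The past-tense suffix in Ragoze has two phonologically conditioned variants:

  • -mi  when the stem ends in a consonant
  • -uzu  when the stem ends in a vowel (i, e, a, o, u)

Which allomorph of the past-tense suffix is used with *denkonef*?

-mi

Since the final sound of *denkonef* is /f/ (a consonant), it takes -mi.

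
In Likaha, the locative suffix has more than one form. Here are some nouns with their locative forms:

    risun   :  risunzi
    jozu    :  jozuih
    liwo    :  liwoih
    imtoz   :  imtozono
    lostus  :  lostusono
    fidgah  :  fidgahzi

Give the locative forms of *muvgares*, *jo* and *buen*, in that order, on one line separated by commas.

The pattern is sibilance of the final sound: -ono when the stem ends in a sibilant (*imtoz*, *lostus*); -zi when the stem ends in a non-sibilant consonant (*risun*, *fidgah*); -ih when the stem ends in a vowel (*jozu*, *liwo*).
*muvgares*: final sound = /s/, a sibilant → -ono → *muvgaresono*.
*jo* — final sound /o/ (a vowel) → -ih → *joih*.
*buen* — final sound /n/ (a non-sibilant consonant) → -zi → *buenzi*.

muvgaresono, joih, buenzi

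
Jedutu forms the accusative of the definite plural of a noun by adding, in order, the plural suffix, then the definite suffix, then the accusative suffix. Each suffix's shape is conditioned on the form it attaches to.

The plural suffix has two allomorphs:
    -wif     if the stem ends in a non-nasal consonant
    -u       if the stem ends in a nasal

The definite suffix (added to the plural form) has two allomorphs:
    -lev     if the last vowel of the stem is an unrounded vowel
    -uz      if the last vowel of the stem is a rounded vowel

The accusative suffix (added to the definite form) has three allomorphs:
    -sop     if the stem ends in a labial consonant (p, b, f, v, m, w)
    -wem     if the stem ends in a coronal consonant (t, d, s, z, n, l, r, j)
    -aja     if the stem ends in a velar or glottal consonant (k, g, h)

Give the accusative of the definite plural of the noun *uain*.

uainuuzwem

The final consonant of *uain* is /n/, which is a nasal, so the plural suffix is -u, giving *uainu*.
The last vowel of the plural form *uainu* is /u/, which is a rounded vowel, so the definite suffix is -uz, giving *uainuuz*.
The definite form *uainuuz*: final consonant = /z/, coronal → -wem → *uainuuzwem*.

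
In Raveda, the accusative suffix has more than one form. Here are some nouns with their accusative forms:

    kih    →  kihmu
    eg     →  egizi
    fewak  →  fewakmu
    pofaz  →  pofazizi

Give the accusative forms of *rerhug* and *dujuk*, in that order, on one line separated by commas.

rerhugizi, dujukmu

The alternation tracks the final consonant of the stem — -mu when the stem ends in a voiceless consonant (*kih*, *fewak*); -izi when the stem ends in a voiced consonant (*eg*, *pofaz*).
Since the final consonant of *rerhug* is /g/ (voiced), it takes -izi, giving *rerhugizi*.
The final consonant of *dujuk* is /k/, which is voiceless, so the suffix is -mu, giving *dujukmu*.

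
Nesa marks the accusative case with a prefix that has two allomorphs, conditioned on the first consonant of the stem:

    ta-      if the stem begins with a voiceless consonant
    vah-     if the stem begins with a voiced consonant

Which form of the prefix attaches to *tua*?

ta-

*tua*: first consonant = /t/, voiceless → ta-.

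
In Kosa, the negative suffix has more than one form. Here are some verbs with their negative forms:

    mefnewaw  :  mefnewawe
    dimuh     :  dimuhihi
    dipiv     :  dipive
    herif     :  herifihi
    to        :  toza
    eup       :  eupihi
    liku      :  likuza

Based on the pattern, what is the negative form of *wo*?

Looking at the final sound of each stem: -ihi when the stem ends in a voiceless consonant (*dimuh*, *herif*, *eup*); -e when the stem ends in a voiced consonant (*mefnewaw*, *dipiv*); -za when the stem ends in a vowel (*to*, *liku*).
*wo*: final sound = /o/, a vowel → -za → *woza*.

woza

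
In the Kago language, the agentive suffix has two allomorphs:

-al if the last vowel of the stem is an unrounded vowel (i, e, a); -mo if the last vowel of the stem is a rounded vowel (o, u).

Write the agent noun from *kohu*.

The last vowel of *kohu* is /u/, which is a rounded vowel, so the suffix is -mo, giving *kohumo*.

kohumo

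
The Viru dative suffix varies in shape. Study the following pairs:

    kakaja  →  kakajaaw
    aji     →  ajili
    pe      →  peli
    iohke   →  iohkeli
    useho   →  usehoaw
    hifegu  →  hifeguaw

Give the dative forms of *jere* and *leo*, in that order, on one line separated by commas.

jereli, leoaw

The pattern is front/back vowel harmony: -li when the last vowel of the stem is a front vowel (*aji*, *pe*, *iohke*); -aw when the last vowel of the stem is a back vowel (*kakaja*, *useho*, *hifegu*).
Since the last vowel of *jere* is /e/ (a front vowel), it takes -li, giving *jereli*.
Since the last vowel of *leo* is /o/ (a back vowel), it takes -aw, giving *leoaw*.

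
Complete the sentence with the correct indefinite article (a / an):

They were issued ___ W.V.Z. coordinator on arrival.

The indefinite article is chosen by the initial *sound* of the following word, not its spelling.
The initialism *W.V.Z.* is read letter by letter; the first letter, W, is pronounced /ˈdʌbəl.juː/, which begins with a consonant sound.
So the article is *a*: They were issued a W.V.Z. coordinator on arrival.

a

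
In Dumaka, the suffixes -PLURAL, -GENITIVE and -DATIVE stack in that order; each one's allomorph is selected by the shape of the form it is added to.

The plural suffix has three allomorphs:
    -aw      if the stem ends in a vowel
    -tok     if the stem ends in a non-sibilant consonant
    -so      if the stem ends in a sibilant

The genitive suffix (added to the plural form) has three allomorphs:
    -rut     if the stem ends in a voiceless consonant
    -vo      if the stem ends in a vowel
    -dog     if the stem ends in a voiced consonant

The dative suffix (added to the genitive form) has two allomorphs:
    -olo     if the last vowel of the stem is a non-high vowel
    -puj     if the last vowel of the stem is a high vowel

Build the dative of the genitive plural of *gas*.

Since the final sound of *gas* is /s/ (a sibilant), it takes -so, giving *gasso*.
The plural form *gasso*: final sound = /o/, a vowel → -vo → *gassovo*.
The last vowel of the genitive form *gassovo* is /o/, which is a non-high vowel, so the dative suffix is -olo, giving *gassovoolo*.

gassovoolo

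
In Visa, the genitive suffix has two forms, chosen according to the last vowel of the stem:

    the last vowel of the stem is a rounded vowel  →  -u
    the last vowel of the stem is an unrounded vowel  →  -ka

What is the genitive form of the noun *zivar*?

zivarka

*zivar* — last vowel /a/ (an unrounded vowel) → -ka → *zivarka*.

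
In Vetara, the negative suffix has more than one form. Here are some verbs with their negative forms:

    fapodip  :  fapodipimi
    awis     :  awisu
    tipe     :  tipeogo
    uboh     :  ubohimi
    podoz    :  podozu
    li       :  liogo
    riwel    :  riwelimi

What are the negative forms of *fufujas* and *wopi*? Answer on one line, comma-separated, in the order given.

The alternation tracks the final sound of the stem — -u when the stem ends in a sibilant (*awis*, *podoz*); -imi when the stem ends in a non-sibilant consonant (*fapodip*, *uboh*, *riwel*); -ogo when the stem ends in a vowel (*tipe*, *li*).
The final sound of *fufujas* is /s/, which is a sibilant, so the suffix is -u, giving *fufujasu*.
Since the final sound of *wopi* is /i/ (a vowel), it takes -ogo, giving *wopiogo*.

fufujasu, wopiogo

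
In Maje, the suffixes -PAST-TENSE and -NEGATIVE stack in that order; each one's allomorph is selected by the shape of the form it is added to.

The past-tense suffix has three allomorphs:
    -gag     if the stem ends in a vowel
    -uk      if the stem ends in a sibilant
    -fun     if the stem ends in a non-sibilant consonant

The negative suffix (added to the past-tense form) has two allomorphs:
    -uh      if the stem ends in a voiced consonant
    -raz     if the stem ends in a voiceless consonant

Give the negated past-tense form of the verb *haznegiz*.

haznegizukraz

*haznegiz* — final sound /z/ (a sibilant) → -uk → *haznegizuk*.
Since the final consonant of the past-tense form *haznegizuk* is /k/ (voiceless), it takes -raz, giving *haznegizukraz*.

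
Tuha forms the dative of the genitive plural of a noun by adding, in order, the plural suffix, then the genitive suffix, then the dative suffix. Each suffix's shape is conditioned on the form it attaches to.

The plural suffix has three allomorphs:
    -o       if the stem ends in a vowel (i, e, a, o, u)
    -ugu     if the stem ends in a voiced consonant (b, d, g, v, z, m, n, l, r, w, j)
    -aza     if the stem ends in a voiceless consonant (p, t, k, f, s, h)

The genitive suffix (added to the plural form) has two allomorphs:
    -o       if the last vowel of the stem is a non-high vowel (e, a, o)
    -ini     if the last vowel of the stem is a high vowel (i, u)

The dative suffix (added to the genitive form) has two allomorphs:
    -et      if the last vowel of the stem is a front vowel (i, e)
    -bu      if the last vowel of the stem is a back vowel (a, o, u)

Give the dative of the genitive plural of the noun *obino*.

obinooobu

*obino*: final sound = /o/, a vowel → -o → *obinoo*.
The plural form *obinoo*: last vowel = /o/, a non-high vowel → -o → *obinooo*.
The last vowel of the genitive form *obinooo* is /o/, which is a back vowel, so the dative suffix is -bu, giving *obinooobu*.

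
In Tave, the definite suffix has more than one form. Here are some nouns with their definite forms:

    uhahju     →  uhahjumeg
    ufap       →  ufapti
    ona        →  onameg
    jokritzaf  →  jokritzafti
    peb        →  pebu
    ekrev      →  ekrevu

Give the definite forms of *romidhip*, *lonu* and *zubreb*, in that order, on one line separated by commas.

romidhipti, lonumeg, zubrebu

The suffix is conditioned by the final sound: -ti when the stem ends in a voiceless consonant (*ufap*, *jokritzaf*); -u when the stem ends in a voiced consonant (*peb*, *ekrev*); -meg when the stem ends in a vowel (*uhahju*, *ona*).
*romidhip*: final sound = /p/, a voiceless consonant → -ti → *romidhipti*.
Since the final sound of *lonu* is /u/ (a vowel), it takes -meg, giving *lonumeg*.
*zubreb*: final sound = /b/, a voiced consonant → -u → *zubrebu*.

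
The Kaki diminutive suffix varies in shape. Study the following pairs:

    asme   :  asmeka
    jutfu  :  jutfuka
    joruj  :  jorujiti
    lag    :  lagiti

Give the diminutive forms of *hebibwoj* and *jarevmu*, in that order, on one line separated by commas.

hebibwojiti, jarevmuka

The alternation tracks the final sound of the stem — -iti when the stem ends in a consonant (*joruj*, *lag*); -ka when the stem ends in a vowel (*asme*, *jutfu*).
The final sound of *hebibwoj* is /j/, which is a consonant, so the suffix is -iti, giving *hebibwojiti*.
The final sound of *jarevmu* is /u/, which is a vowel, so the suffix is -ka, giving *jarevmuka*.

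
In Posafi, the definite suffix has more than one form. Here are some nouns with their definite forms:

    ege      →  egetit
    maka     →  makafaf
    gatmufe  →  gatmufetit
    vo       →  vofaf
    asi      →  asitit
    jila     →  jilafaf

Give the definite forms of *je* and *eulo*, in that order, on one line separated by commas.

The alternation tracks the last vowel of the stem — -tit when the last vowel of the stem is a front vowel (*ege*, *gatmufe*, *asi*); -faf when the last vowel of the stem is a back vowel (*maka*, *vo*, *jila*).
*je*: last vowel = /e/, a front vowel → -tit → *jetit*.
Since the last vowel of *eulo* is /o/ (a back vowel), it takes -faf, giving *eulofaf*.

jetit, eulofaf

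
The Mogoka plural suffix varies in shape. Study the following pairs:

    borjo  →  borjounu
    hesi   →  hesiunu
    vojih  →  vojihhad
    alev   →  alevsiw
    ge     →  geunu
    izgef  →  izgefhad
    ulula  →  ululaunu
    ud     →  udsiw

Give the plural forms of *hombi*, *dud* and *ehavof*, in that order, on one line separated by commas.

The alternation tracks the final sound of the stem — -had when the stem ends in a voiceless consonant (*vojih*, *izgef*); -siw when the stem ends in a voiced consonant (*alev*, *ud*); -unu when the stem ends in a vowel (*borjo*, *hesi*, *ge*, *ulula*).
Since the final sound of *hombi* is /i/ (a vowel), it takes -unu, giving *hombiunu*.
The final sound of *dud* is /d/, which is a voiced consonant, so the suffix is -siw, giving *dudsiw*.
*ehavof* — final sound /f/ (a voiceless consonant) → -had → *ehavofhad*.

hombiunu, dudsiw, ehavofhad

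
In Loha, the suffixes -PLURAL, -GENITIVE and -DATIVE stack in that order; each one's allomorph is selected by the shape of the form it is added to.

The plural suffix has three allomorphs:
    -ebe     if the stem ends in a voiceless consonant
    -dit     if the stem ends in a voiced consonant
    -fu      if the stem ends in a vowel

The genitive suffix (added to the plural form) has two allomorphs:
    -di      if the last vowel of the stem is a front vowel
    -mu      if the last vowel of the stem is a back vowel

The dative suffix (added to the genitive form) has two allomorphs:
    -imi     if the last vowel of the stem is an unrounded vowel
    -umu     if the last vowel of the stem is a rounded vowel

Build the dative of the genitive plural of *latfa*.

latfafumuumu

*latfa*: final sound = /a/, a vowel → -fu → *latfafu*.
The last vowel of the plural form *latfafu* is /u/, which is a back vowel, so the genitive suffix is -mu, giving *latfafumu*.
The genitive form *latfafumu*: last vowel = /u/, a rounded vowel → -umu → *latfafumuumu*.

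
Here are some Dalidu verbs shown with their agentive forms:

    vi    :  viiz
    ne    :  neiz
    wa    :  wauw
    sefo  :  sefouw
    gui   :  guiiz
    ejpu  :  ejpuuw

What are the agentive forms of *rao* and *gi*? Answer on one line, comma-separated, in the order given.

Looking at the last vowel of each stem: -iz when the last vowel of the stem is a front vowel (*vi*, *ne*, *gui*); -uw when the last vowel of the stem is a back vowel (*wa*, *sefo*, *ejpu*).
*rao* — last vowel /o/ (a back vowel) → -uw → *raouw*.
*gi* — last vowel /i/ (a front vowel) → -iz → *giiz*.

raouw, giiz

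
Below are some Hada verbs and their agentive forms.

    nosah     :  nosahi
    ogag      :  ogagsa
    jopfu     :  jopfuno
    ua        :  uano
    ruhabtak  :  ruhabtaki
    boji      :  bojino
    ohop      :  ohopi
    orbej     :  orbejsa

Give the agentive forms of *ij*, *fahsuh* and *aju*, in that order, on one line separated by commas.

ijsa, fahsuhi, ajuno

The pattern is voicing of the final sound: -i when the stem ends in a voiceless consonant (*nosah*, *ruhabtak*, *ohop*); -sa when the stem ends in a voiced consonant (*ogag*, *orbej*); -no when the stem ends in a vowel (*jopfu*, *ua*, *boji*).
The final sound of *ij* is /j/, which is a voiced consonant, so the suffix is -sa, giving *ijsa*.
The final sound of *fahsuh* is /h/, which is a voiceless consonant, so the suffix is -i, giving *fahsuhi*.
*aju*: final sound = /u/, a vowel → -no → *ajuno*.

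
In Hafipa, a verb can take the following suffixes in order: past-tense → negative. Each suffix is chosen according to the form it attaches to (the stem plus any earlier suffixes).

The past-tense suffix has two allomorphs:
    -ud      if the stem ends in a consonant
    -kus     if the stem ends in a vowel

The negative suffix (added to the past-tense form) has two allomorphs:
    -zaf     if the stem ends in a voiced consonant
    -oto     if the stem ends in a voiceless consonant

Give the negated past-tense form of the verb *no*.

nokusoto

The final sound of *no* is /o/, which is a vowel, so the past-tense suffix is -kus, giving *nokus*.
The past-tense form *nokus* — final consonant /s/ (voiceless) → -oto → *nokusoto*.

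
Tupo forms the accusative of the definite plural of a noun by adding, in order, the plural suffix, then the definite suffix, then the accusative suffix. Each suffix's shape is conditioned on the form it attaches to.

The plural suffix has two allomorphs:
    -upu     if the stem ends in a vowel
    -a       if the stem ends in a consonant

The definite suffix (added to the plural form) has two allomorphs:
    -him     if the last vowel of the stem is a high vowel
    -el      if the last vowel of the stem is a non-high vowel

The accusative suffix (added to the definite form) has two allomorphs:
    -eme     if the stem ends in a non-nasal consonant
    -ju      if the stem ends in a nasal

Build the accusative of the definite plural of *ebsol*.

ebsolaeleme

The final sound of *ebsol* is /l/, which is a consonant, so the plural suffix is -a, giving *ebsola*.
Since the last vowel of the plural form *ebsola* is /a/ (a non-high vowel), it takes -el, giving *ebsolael*.
Since the final consonant of the definite form *ebsolael* is /l/ (non-nasal), it takes -eme, giving *ebsolaeleme*.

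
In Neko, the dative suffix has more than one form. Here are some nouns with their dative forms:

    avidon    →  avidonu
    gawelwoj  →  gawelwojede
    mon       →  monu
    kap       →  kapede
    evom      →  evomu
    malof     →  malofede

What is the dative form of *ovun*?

The alternation tracks the final consonant of the stem — -u when the stem ends in a nasal (*avidon*, *mon*, *evom*); -ede when the stem ends in a non-nasal consonant (*gawelwoj*, *kap*, *malof*).
*ovun*: final consonant = /n/, a nasal → -u → *ovunu*.

ovunu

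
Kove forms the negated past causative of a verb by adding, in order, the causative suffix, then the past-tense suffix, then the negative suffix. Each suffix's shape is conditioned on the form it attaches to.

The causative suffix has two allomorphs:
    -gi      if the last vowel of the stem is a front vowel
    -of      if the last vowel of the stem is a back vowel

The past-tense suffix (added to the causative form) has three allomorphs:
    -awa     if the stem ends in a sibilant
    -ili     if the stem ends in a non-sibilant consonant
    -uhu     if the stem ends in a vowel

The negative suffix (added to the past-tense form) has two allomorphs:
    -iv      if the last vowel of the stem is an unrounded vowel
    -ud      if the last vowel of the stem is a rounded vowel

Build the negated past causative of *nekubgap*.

nekubgapofiliiv

*nekubgap*: last vowel = /a/, a back vowel → -of → *nekubgapof*.
The final sound of the causative form *nekubgapof* is /f/, which is a non-sibilant consonant, so the past-tense suffix is -ili, giving *nekubgapofili*.
The last vowel of the past-tense form *nekubgapofili* is /i/, which is an unrounded vowel, so the negative suffix is -iv, giving *nekubgapofiliiv*.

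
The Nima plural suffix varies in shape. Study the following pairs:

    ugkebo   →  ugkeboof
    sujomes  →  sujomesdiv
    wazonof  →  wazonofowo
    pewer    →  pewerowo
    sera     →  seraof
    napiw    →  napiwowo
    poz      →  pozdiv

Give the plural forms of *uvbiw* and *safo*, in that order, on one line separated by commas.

The pattern is sibilance of the final sound: -div when the stem ends in a sibilant (*sujomes*, *poz*); -owo when the stem ends in a non-sibilant consonant (*wazonof*, *pewer*, *napiw*); -of when the stem ends in a vowel (*ugkebo*, *sera*).
Since the final sound of *uvbiw* is /w/ (a non-sibilant consonant), it takes -owo, giving *uvbiwowo*.
*safo*: final sound = /o/, a vowel → -of → *safoof*.

uvbiwowo, safoof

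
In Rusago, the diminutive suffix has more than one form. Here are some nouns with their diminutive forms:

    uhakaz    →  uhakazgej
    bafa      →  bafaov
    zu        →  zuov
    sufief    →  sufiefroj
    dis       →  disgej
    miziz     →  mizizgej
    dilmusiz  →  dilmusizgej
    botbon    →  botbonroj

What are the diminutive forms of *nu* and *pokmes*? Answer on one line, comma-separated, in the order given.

Looking at the final sound of each stem: -gej when the stem ends in a sibilant (*uhakaz*, *dis*, *miziz*, *dilmusiz*); -roj when the stem ends in a non-sibilant consonant (*sufief*, *botbon*); -ov when the stem ends in a vowel (*bafa*, *zu*).
*nu* — final sound /u/ (a vowel) → -ov → *nuov*.
Since the final sound of *pokmes* is /s/ (a sibilant), it takes -gej, giving *pokmesgej*.

nuov, pokmesgej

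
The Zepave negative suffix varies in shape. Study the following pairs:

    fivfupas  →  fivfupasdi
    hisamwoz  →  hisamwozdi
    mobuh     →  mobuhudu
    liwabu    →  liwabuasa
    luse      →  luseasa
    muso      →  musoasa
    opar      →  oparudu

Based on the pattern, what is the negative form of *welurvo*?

welurvoasa

The suffix is conditioned by the final sound: -di when the stem ends in a sibilant (*fivfupas*, *hisamwoz*); -udu when the stem ends in a non-sibilant consonant (*mobuh*, *opar*); -asa when the stem ends in a vowel (*liwabu*, *luse*, *muso*).
The final sound of *welurvo* is /o/, which is a vowel, so the suffix is -asa, giving *welurvoasa*.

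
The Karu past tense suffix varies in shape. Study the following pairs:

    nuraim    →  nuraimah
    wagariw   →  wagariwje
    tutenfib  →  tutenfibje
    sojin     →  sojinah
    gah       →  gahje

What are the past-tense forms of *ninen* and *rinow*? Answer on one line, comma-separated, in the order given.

ninenah, rinowje

The alternation tracks the final consonant of the stem — -ah when the stem ends in a nasal (*nuraim*, *sojin*); -je when the stem ends in a non-nasal consonant (*wagariw*, *tutenfib*, *gah*).
Since the final consonant of *ninen* is /n/ (a nasal), it takes -ah, giving *ninenah*.
The final consonant of *rinow* is /w/, which is non-nasal, so the suffix is -je, giving *rinowje*.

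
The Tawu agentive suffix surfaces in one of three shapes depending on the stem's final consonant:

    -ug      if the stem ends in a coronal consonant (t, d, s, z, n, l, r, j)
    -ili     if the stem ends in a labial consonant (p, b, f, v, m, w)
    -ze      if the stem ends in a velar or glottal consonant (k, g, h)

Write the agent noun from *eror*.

erorug

*eror*: final consonant = /r/, coronal → -ug → *erorug*.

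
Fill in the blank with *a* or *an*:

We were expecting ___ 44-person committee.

a

The indefinite article is chosen by the initial *sound* of the following word, not its spelling.
The number *44* is spoken "forty-…", beginning with /ˈfɔrti/ — a consonant sound.
So the article is *a*: We were expecting a 44-person committee.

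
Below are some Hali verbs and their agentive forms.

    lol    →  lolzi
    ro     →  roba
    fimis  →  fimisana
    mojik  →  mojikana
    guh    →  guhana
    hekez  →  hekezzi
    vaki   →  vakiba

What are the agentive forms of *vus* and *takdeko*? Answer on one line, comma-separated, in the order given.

The suffix is conditioned by the final sound: -ana when the stem ends in a voiceless consonant (*fimis*, *mojik*, *guh*); -zi when the stem ends in a voiced consonant (*lol*, *hekez*); -ba when the stem ends in a vowel (*ro*, *vaki*).
*vus*: final sound = /s/, a voiceless consonant → -ana → *vusana*.
Since the final sound of *takdeko* is /o/ (a vowel), it takes -ba, giving *takdekoba*.

vusana, takdekoba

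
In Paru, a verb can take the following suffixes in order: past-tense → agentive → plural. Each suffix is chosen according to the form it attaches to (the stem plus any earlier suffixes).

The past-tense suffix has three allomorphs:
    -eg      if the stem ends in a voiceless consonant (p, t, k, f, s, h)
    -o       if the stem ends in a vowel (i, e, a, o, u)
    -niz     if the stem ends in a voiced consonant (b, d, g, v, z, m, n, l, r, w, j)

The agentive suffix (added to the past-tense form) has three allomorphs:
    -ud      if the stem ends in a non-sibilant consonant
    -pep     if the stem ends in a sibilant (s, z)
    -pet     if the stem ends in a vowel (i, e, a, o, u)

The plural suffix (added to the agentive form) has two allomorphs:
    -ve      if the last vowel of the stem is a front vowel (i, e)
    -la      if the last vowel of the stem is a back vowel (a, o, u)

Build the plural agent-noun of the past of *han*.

hannizpepve

*han*: final sound = /n/, a voiced consonant → -niz → *hanniz*.
The past-tense form *hanniz* — final sound /z/ (a sibilant) → -pep → *hannizpep*.
The agentive form *hannizpep*: last vowel = /e/, a front vowel → -ve → *hannizpepve*.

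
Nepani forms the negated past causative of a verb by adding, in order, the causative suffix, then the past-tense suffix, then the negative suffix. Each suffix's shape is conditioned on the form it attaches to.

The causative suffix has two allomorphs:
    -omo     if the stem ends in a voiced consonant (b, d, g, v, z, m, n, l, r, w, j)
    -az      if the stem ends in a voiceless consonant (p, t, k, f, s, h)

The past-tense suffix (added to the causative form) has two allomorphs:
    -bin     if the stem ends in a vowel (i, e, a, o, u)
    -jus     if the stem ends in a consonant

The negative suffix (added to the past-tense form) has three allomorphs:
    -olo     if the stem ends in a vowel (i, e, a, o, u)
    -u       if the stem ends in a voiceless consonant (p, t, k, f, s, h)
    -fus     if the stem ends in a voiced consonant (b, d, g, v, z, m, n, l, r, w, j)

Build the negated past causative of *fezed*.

fezedomobinfus

*fezed* — final consonant /d/ (voiced) → -omo → *fezedomo*.
The final sound of the causative form *fezedomo* is /o/, which is a vowel, so the past-tense suffix is -bin, giving *fezedomobin*.
The final sound of the past-tense form *fezedomobin* is /n/, which is a voiced consonant, so the negative suffix is -fus, giving *fezedomobinfus*.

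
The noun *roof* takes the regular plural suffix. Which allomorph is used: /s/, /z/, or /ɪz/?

/s/

The stem *roof* ends in a voiceless non-sibilant consonant.
The plural suffix surfaces as /ɪz/ after sibilants, /s/ after other voiceless consonants, and /z/ after other voiced sounds.
So the plural -s on *roof* is pronounced /s/.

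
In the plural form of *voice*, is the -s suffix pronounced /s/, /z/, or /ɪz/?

The stem *voice* ends in a sibilant (/s, z, ʃ, ʒ, tʃ, dʒ/).
The plural suffix surfaces as /ɪz/ after sibilants, /s/ after other voiceless consonants, and /z/ after other voiced sounds.
So the plural -s on *voice* is pronounced /ɪz/.

/ɪz/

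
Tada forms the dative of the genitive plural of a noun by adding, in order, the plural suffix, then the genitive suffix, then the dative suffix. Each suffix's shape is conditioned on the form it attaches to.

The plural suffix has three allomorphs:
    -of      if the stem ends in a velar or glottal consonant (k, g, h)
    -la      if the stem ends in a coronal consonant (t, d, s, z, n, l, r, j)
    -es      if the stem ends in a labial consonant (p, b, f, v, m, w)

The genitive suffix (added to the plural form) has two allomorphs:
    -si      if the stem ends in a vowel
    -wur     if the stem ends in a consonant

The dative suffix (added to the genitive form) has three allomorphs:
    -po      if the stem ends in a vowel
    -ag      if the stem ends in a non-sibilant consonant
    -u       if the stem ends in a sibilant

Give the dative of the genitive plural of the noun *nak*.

The final consonant of *nak* is /k/, which is velar/glottal, so the plural suffix is -of, giving *nakof*.
Since the final sound of the plural form *nakof* is /f/ (a consonant), it takes -wur, giving *nakofwur*.
The final sound of the genitive form *nakofwur* is /r/, which is a non-sibilant consonant, so the dative suffix is -ag, giving *nakofwurag*.

nakofwurag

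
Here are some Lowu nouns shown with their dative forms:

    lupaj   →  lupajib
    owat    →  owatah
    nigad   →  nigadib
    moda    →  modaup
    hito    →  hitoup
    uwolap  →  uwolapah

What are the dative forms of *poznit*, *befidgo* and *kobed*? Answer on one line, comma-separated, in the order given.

Looking at the final sound of each stem: -ah when the stem ends in a voiceless consonant (*owat*, *uwolap*); -ib when the stem ends in a voiced consonant (*lupaj*, *nigad*); -up when the stem ends in a vowel (*moda*, *hito*).
*poznit*: final sound = /t/, a voiceless consonant → -ah → *poznitah*.
*befidgo*: final sound = /o/, a vowel → -up → *befidgoup*.
Since the final sound of *kobed* is /d/ (a voiced consonant), it takes -ib, giving *kobedib*.

poznitah, befidgoup, kobedib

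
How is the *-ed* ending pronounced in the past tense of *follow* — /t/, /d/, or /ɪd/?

The stem *follow* ends in a voiced sound other than /d/.
The -ed suffix is realized as /ɪd/ after /t, d/; as /t/ after other voiceless consonants; and as /d/ after other voiced sounds.
So -ed on *follow* is pronounced /d/.

/d/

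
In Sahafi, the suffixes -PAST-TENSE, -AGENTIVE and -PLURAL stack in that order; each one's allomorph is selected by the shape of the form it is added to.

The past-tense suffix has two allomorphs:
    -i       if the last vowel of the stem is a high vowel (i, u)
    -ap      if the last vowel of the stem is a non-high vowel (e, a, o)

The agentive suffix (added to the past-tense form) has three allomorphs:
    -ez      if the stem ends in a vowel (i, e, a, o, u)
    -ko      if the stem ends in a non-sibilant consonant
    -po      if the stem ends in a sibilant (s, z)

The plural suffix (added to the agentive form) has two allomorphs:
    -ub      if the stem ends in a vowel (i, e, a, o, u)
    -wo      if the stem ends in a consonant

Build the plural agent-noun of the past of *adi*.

Since the last vowel of *adi* is /i/ (a high vowel), it takes -i, giving *adii*.
The final sound of the past-tense form *adii* is /i/, which is a vowel, so the agentive suffix is -ez, giving *adiiez*.
The agentive form *adiiez*: final sound = /z/, a consonant → -wo → *adiiezwo*.

adiiezwo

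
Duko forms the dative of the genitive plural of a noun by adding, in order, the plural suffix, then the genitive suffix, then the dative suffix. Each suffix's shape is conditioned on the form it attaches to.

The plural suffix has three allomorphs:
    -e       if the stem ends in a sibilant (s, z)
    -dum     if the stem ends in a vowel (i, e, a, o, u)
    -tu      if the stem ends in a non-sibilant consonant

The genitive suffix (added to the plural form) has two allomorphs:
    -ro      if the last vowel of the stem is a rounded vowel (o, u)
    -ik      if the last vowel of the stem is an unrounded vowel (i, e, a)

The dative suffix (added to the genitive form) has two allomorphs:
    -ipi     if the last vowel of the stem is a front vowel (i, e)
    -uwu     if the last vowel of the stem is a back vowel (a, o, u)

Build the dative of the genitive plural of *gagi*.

The final sound of *gagi* is /i/, which is a vowel, so the plural suffix is -dum, giving *gagidum*.
The plural form *gagidum*: last vowel = /u/, a rounded vowel → -ro → *gagidumro*.
The last vowel of the genitive form *gagidumro* is /o/, which is a back vowel, so the dative suffix is -uwu, giving *gagidumrouwu*.

gagidumrouwu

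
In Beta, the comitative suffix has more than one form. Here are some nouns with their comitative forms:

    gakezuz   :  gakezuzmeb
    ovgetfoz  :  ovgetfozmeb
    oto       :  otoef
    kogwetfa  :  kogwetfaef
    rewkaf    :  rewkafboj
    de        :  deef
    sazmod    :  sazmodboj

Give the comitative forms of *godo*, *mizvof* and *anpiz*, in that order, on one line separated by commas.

Looking at the final sound of each stem: -meb when the stem ends in a sibilant (*gakezuz*, *ovgetfoz*); -boj when the stem ends in a non-sibilant consonant (*rewkaf*, *sazmod*); -ef when the stem ends in a vowel (*oto*, *kogwetfa*, *de*).
Since the final sound of *godo* is /o/ (a vowel), it takes -ef, giving *godoef*.
The final sound of *mizvof* is /f/, which is a non-sibilant consonant, so the suffix is -boj, giving *mizvofboj*.
*anpiz*: final sound = /z/, a sibilant → -meb → *anpizmeb*.

godoef, mizvofboj, anpizmeb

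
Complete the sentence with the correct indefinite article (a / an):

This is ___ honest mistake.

The indefinite article is chosen by the initial *sound* of the following word, not its spelling.
*honest* begins with the sound /ɒ/ (silent h) — a vowel sound.
So the article is *an*: This is an honest mistake.

an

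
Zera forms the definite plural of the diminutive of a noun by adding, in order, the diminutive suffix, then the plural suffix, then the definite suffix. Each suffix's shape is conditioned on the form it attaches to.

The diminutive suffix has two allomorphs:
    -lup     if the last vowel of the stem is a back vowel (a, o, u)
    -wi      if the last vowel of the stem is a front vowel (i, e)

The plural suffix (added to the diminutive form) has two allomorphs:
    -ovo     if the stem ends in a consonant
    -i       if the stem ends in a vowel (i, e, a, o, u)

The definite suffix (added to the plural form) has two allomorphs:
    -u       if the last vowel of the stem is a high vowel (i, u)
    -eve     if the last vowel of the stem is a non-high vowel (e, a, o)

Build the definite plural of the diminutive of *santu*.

santulupovoeve

The last vowel of *santu* is /u/, which is a back vowel, so the diminutive suffix is -lup, giving *santulup*.
The final sound of the diminutive form *santulup* is /p/, which is a consonant, so the plural suffix is -ovo, giving *santulupovo*.
Since the last vowel of the plural form *santulupovo* is /o/ (a non-high vowel), it takes -eve, giving *santulupovoeve*.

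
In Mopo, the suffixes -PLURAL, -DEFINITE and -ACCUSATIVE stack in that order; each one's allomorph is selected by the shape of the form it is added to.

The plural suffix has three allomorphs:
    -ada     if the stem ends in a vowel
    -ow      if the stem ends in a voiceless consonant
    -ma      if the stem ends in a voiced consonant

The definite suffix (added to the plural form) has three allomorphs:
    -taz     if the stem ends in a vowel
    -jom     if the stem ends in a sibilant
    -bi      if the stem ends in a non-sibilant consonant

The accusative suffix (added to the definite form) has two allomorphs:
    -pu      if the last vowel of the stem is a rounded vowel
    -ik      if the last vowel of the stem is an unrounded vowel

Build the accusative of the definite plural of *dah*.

dahowbiik

*dah*: final sound = /h/, a voiceless consonant → -ow → *dahow*.
The plural form *dahow* — final sound /w/ (a non-sibilant consonant) → -bi → *dahowbi*.
The definite form *dahowbi*: last vowel = /i/, an unrounded vowel → -ik → *dahowbiik*.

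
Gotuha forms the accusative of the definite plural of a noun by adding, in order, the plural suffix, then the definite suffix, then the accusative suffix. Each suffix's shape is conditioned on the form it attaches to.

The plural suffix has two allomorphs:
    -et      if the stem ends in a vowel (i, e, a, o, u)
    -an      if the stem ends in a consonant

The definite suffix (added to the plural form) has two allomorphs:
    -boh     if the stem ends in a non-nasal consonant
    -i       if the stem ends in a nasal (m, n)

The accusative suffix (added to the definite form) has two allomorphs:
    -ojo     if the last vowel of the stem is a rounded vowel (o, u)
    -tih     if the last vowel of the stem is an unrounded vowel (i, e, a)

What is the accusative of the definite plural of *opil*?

*opil* — final sound /l/ (a consonant) → -an → *opilan*.
The plural form *opilan* — final consonant /n/ (a nasal) → -i → *opilani*.
The definite form *opilani* — last vowel /i/ (an unrounded vowel) → -tih → *opilanitih*.

opilanitih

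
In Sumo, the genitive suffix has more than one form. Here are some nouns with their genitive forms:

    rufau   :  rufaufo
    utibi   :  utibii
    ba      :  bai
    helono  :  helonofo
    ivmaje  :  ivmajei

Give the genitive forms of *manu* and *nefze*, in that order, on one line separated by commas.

Looking at the last vowel of each stem: -fo when the last vowel of the stem is a rounded vowel (*rufau*, *helono*); -i when the last vowel of the stem is an unrounded vowel (*utibi*, *ba*, *ivmaje*).
*manu*: last vowel = /u/, a rounded vowel → -fo → *manufo*.
Since the last vowel of *nefze* is /e/ (an unrounded vowel), it takes -i, giving *nefzei*.

manufo, nefzei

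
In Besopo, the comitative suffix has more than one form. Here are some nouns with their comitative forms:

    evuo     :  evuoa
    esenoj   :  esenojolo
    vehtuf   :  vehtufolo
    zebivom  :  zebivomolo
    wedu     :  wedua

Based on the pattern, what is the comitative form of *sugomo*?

sugomoa

The pattern is consonant vs. vowel: -olo when the stem ends in a consonant (*esenoj*, *vehtuf*, *zebivom*); -a when the stem ends in a vowel (*evuo*, *wedu*).
The final sound of *sugomo* is /o/, which is a vowel, so the suffix is -a, giving *sugomoa*.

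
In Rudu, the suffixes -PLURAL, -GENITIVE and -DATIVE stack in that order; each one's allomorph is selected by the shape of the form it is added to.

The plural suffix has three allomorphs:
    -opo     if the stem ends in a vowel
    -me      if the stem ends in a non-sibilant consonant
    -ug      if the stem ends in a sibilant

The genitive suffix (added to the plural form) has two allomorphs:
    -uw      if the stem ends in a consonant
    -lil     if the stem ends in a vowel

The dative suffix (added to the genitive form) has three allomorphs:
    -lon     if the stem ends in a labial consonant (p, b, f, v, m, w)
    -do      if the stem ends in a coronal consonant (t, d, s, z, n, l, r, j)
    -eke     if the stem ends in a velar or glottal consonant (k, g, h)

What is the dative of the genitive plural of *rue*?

rueopolildo

The final sound of *rue* is /e/, which is a vowel, so the plural suffix is -opo, giving *rueopo*.
Since the final sound of the plural form *rueopo* is /o/ (a vowel), it takes -lil, giving *rueopolil*.
The genitive form *rueopolil* — final consonant /l/ (coronal) → -do → *rueopolildo*.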